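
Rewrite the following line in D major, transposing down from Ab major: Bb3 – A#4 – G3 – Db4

E3 D##4 C#3 G3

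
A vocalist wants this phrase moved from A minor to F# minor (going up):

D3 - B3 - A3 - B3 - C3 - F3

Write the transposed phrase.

B3 G#4 F#4 G#4 A3 D4

A minor to F# minor up is a major sixth, so every note moves up by that interval.
D3 → B3
B3 → G#4
A3 → F#4
B3 → G#4
C3 → A3
F3 → D4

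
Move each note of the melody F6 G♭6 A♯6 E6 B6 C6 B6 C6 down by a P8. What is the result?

F5 Gb5 A#5 E5 B5 C5 B5 C5

F6: an octave down reaches F, and 12 semitones makes it F5.
Gb6 down a perfect octave is Gb5.
A perfect octave down from A#6 gives A#5.
A perfect octave down from E6 gives E5.
B6: an octave down reaches B, and 12 semitones makes it B5.
C6 down a perfect octave is C5.
B6: an octave down reaches B, and 12 semitones makes it B5.
C6: an octave down reaches C, and 12 semitones makes it C5.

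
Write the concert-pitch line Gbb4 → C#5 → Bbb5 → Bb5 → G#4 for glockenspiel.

Gbb2 C#3 Bbb3 Bb3 G#2

Written C4 sounds as C6 on the glockenspiel, so concert pitches are written a perfect fifteenth down.
Gbb4 gives Gbb2
C#5 gives C#3
Bbb5 gives Bbb3
Bb5 gives Bb3
G#4 gives G#2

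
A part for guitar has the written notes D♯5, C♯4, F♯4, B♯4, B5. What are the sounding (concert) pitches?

D#4 C#3 F#3 B#3 B4

Written C4 on the guitar sounds as C3, a perfect octave lower; apply that shift to every note.
D#5 to D#4
C#4 to C#3
F#4 to F#3
B#4 to B#3
B5 to B4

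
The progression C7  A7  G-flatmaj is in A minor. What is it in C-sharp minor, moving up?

A minor up to C-sharp minor is a major third; each chord root moves by that interval while the quality stays the same.
C7: root C up a major third → E, giving E7.
A7: root A up a major third → C#, giving C#7.
G-flatmaj: root G-flat up a major third → Bb, giving Bbmaj.

E7 C#7 Bbmaj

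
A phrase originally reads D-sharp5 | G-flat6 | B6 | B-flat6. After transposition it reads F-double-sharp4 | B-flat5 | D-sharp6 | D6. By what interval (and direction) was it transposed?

down a minor sixth

Take the first pair: D#5 → F##4. D to F spans 6 letter names, so the interval is some kind of sixth.
F##4 to D#5 is 8 semitones, which makes it a minor sixth; the second version is lower, so the direction is down.
Checking another pair — Bb6 → D6 — gives the same interval.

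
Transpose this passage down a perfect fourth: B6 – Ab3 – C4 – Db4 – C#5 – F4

B6 becomes F#6
Ab3 becomes Eb3
C4 becomes G3
Db4 becomes Ab3
C#5 becomes G#4
F4 becomes C4

F#6 Eb3 G3 Ab3 G#4 C4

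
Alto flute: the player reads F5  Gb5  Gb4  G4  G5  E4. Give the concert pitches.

Written C4 on the alto flute sounds as G3, a perfect fourth lower; apply that shift to every note.
F5 -> C5
Gb5 -> Db5
Gb4 -> Db4
G4 -> D4
G5 -> D5
E4 -> B3

C5 Db5 Db4 D4 D5 B3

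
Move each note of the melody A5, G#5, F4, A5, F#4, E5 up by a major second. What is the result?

A5 up a major second is B5.
G#5 up a major second is A#5.
A major second up from F4 gives G4.
A5 up a major second is B5.
F#4: a second up reaches G, and 2 semitones makes it G#4.
E5: a second up reaches F, and 2 semitones makes it F#5.

B5 A#5 G4 B5 G#4 F#5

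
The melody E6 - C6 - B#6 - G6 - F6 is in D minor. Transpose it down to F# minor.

D minor to F# minor down is a minor sixth, so every note moves down by that interval.
E6 gives G#5
C6 gives E5
B#6 gives D##6
G6 gives B5
F6 gives A5

G#5 E5 D##6 B5 A5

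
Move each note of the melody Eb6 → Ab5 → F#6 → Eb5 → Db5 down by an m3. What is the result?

C6 F5 D#6 C5 Bb4

Eb6: a third down reaches C, and 3 semitones makes it C6.
Ab5: a third down reaches F, and 3 semitones makes it F5.
F#6 down a minor third is D#6.
Eb5: a third down reaches C, and 3 semitones makes it C5.
A minor third down from Db5 gives Bb4.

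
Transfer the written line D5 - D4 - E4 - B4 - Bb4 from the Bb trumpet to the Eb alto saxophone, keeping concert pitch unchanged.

First find concert pitch: the Bb trumpet sounds a major second below written, so D5 D4 E4 B4 Bb4 sounds C5 C4 D4 A4 Ab4.
Then write for Eb alto saxophone: it sounds a major sixth below written, so the part must be a major sixth above concert.
C5 → A5
C4 → A4
D4 → B4
A4 → F#5
Ab4 → F5

A5 A4 B4 F#5 F5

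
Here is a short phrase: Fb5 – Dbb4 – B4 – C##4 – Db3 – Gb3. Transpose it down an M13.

Fb5 down a major thirteenth is Abb3.
Dbb4: a thirteenth down reaches F, and 21 semitones makes it Fbb2.
B4 down a major thirteenth is D3.
A major thirteenth down from C##4 gives E#2.
Db3 down a major thirteenth is Fb1.
A major thirteenth down from Gb3 gives Bbb1.

Abb3 Fbb2 D3 E#2 Fb1 Bbb1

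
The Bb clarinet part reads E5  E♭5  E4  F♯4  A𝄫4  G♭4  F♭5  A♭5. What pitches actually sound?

D5 Db5 D4 E4 Gbb4 Fb4 Ebb5 Gb5

Written C4 on the Bb clarinet sounds as Bb3, a major second lower; apply that shift to every note.
E5 → D5
Eb5 → Db5
E4 → D4
F#4 → E4
Abb4 → Gbb4
Gb4 → Fb4
Fb5 → Ebb5
Ab5 → Gb5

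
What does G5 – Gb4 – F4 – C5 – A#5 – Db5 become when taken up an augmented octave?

G#6 G5 F#5 C#6 A##6 D6

G5 -> G#6
Gb4 -> G5
F4 -> F#5
C5 -> C#6
A#5 -> A##6
Db5 -> D6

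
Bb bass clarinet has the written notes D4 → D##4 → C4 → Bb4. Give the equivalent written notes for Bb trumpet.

D3 D##3 C3 Bb3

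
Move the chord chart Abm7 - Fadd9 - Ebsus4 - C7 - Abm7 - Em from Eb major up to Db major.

Gbm7 Ebadd9 Dbsus4 Bb7 Gbm7 Dm

Eb major up to Db major is a minor seventh; each chord root moves by that interval while the quality stays the same.
Abm7: root Ab up a minor seventh → Gb, giving Gbm7.
Fadd9: root F up a minor seventh → Eb, giving Ebadd9.
Ebsus4: root Eb up a minor seventh → Db, giving Dbsus4.
C7: root C up a minor seventh → Bb, giving Bb7.
Abm7: root Ab up a minor seventh → Gb, giving Gbm7.
Em: root E up a minor seventh → D, giving Dm.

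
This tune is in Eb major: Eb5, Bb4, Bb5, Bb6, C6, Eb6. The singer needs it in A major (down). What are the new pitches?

A4 E4 E5 E6 F#5 A5

Eb major to A major down is a diminished fifth, so every note moves down by that interval.
Eb5 -> A4
Bb4 -> E4
Bb5 -> E5
Bb6 -> E6
C6 -> F#5
Eb6 -> A5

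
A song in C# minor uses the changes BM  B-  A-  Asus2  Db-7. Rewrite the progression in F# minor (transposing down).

EM E- D- Dsus2 Gb-7

C# minor down to F# minor is a perfect fifth; each chord root moves by that interval while the quality stays the same.
BM: root B down a perfect fifth → E, giving EM.
B-: root B down a perfect fifth → E, giving E-.
A-: root A down a perfect fifth → D, giving D-.
Asus2: root A down a perfect fifth → D, giving Dsus2.
Db-7: root Db down a perfect fifth → Gb, giving Gb-7.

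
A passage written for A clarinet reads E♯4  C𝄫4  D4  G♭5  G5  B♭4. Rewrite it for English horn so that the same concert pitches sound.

G##4 Ebb4 F#4 Bb5 B5 D5

First find concert pitch: the A clarinet sounds a minor third below written, so E♯4 C𝄫4 D4 G♭5 G5 B♭4 sounds C##4 Abb3 B3 Eb5 E5 G4.
Then write for English horn: it sounds a perfect fifth below written, so the part must be a perfect fifth above concert.
C##4 → G##4
Abb3 → Ebb4
B3 → F#4
Eb5 → Bb5
E5 → B5
G4 → D5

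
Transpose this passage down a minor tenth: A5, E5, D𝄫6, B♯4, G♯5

F#4 C#4 Bbb4 G##3 E#4

A5 down a minor tenth is F#4.
E5: a tenth down reaches C, and 15 semitones makes it C#4.
Dbb6: a tenth down reaches B, and 15 semitones makes it Bbb4.
A minor tenth down from B#4 gives G##3.
A minor tenth down from G#5 gives E#4.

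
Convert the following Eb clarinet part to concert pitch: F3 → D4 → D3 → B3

Ab3 F4 F3 D4

Written C4 on the Eb clarinet sounds as Eb4, a minor third higher; apply that shift to every note.
F3 -> Ab3
D4 -> F4
D3 -> F3
B3 -> D4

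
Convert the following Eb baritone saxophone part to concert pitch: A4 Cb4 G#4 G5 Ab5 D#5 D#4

Written C4 on the Eb baritone saxophone sounds as Eb2, a major thirteenth lower; apply that shift to every note.
A4 → C3
Cb4 → Ebb2
G#4 → B2
G5 → Bb3
Ab5 → Cb4
D#5 → F#3
D#4 → F#2

C3 Ebb2 B2 Bb3 Cb4 F#3 F#2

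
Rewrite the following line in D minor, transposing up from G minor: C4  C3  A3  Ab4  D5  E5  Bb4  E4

G4 G3 E4 Eb5 A5 B5 F5 B4

From G up to D is a perfect fifth; apply that to each pitch.
C4 gives G4
C3 gives G3
A3 gives E4
Ab4 gives Eb5
D5 gives A5
E5 gives B5
Bb4 gives F5
E4 gives B4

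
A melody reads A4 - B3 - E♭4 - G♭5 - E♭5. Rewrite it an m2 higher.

Bb4 C4 Fb4 Abb5 Fb5

A4 → Bb4
B3 → C4
Eb4 → Fb4
Gb5 → Abb5
Eb5 → Fb5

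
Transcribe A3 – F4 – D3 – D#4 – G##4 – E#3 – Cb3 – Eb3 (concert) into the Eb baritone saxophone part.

F#5 D6 B4 B#5 E##6 C##5 Ab4 C5

The Eb baritone saxophone sounds a major thirteenth below written, so the written part must be a major thirteenth above concert — transpose each note up.
A3 becomes F#5
F4 becomes D6
D3 becomes B4
D#4 becomes B#5
G##4 becomes E##6
E#3 becomes C##5
Cb3 becomes Ab4
Eb3 becomes C5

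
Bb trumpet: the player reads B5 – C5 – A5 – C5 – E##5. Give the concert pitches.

A5 Bb4 G5 Bb4 D##5

The Bb trumpet sounds a major second below written, so transpose each written note down a major second.
B5 becomes A5
C5 becomes Bb4
A5 becomes G5
C5 becomes Bb4
E##5 becomes D##5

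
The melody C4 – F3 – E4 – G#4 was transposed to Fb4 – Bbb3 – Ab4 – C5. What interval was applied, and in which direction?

up a diminished fourth

Take the first pair: C4 → Fb4. C to F spans 4 letter names, so the interval is some kind of fourth.
C4 to Fb4 is 4 semitones, which makes it a diminished fourth; the second version is higher, so the direction is up.
Checking another pair — G#4 → C5 — gives the same interval.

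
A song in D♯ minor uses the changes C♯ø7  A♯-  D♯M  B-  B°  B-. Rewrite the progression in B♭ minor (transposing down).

Abø7 F- BbM Gb- Gb° Gb-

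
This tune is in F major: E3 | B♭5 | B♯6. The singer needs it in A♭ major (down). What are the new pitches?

F major to A♭ major down is a major sixth, so every note moves down by that interval.
E3 -> G2
Bb5 -> Db5
B#6 -> D#6

G2 Db5 D#6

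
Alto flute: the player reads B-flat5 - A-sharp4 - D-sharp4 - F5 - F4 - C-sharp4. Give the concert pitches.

Written C4 on the alto flute sounds as G3, a perfect fourth lower; apply that shift to every note.
Bb5 → F5
A#4 → E#4
D#4 → A#3
F5 → C5
F4 → C4
C#4 → G#3

F5 E#4 A#3 C5 C4 G#3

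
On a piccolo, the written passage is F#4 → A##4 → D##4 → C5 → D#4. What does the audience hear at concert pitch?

F#5 A##5 D##5 C6 D#5

Written C4 on the piccolo sounds as C5, a perfect octave higher; apply that shift to every note.
F#4 -> F#5
A##4 -> A##5
D##4 -> D##5
C5 -> C6
D#4 -> D#5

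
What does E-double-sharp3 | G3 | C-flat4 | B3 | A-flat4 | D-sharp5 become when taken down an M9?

E##3 down a major ninth is D##2.
G3 down a major ninth is F2.
Cb4: a ninth down reaches B, and 14 semitones makes it Bbb2.
B3 down a major ninth is A2.
A major ninth down from Ab4 gives Gb3.
D#5 down a major ninth is C#4.

D##2 F2 Bbb2 A2 Gb3 C#4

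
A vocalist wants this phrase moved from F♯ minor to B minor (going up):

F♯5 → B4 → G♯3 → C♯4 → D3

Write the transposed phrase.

From F♯ up to B is a perfect fourth; apply that to each pitch.
F#5 to B5
B4 to E5
G#3 to C#4
C#4 to F#4
D3 to G3

B5 E5 C#4 F#4 G3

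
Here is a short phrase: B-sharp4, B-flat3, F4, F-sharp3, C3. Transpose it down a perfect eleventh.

F##3 F2 C3 C#2 G1

B#4 → F##3
Bb3 → F2
F4 → C3
F#3 → C#2
C3 → G1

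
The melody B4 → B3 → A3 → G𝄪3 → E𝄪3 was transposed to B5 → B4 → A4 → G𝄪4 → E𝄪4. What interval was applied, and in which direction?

Take the first pair: B4 → B5. B to B spans 8 letter names, so the interval is some kind of octave.
B4 to B5 is 12 semitones, which makes it a perfect octave; the second version is higher, so the direction is up.
Checking another pair — E##3 → E##4 — gives the same interval.

up a perfect octave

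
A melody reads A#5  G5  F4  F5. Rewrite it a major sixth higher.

F##6 E6 D5 D6

A#5 up a major sixth is F##6.
G5 up a major sixth is E6.
F4 up a major sixth is D5.
A major sixth up from F5 gives D6.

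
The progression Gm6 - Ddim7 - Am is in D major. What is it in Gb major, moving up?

Cbm6 Gbdim7 Dbm

D major up to Gb major is a diminished fourth; each chord root moves by that interval while the quality stays the same.
Gm6: root G up a diminished fourth → Cb, giving Cbm6.
Ddim7: root D up a diminished fourth → Gb, giving Gbdim7.
Am: root A up a diminished fourth → Db, giving Dbm.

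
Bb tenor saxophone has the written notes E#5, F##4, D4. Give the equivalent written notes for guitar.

D#5 E#4 C4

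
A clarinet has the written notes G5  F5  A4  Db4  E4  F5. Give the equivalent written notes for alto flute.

A5 G5 B4 Eb4 F#4 G5

First find concert pitch: the A clarinet sounds a minor third below written, so G5 F5 A4 Db4 E4 F5 sounds E5 D5 F#4 Bb3 C#4 D5.
Then write for alto flute: it sounds a perfect fourth below written, so the part must be a perfect fourth above concert.
E5 → A5
D5 → G5
F#4 → B4
Bb3 → Eb4
C#4 → F#4
D5 → G5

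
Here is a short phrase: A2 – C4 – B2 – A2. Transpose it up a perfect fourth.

D3 F4 E3 D3

A2 gives D3
C4 gives F4
B2 gives E3
A2 gives D3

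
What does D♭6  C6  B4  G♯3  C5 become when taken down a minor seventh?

Eb5 D5 C#4 A#2 D4

Db6: a seventh down reaches E, and 10 semitones makes it Eb5.
C6 down a minor seventh is D5.
B4: a seventh down reaches C, and 10 semitones makes it C#4.
A minor seventh down from G#3 gives A#2.
C5: a seventh down reaches D, and 10 semitones makes it D4.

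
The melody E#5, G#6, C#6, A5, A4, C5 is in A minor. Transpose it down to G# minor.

D##5 F##6 B#5 G#5 G#4 B4

A minor to G# minor down is a minor second, so every note moves down by that interval.
E#5 to D##5
G#6 to F##6
C#6 to B#5
A5 to G#5
A4 to G#4
C5 to B4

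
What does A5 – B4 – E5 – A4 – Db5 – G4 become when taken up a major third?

C#6 D#5 G#5 C#5 F5 B4

A5 → C#6
B4 → D#5
E5 → G#5
A4 → C#5
Db5 → F5
G4 → B4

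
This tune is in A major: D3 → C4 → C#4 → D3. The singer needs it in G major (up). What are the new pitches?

From A up to G is a minor seventh; apply that to each pitch.
D3 becomes C4
C4 becomes Bb4
C#4 becomes B4
D3 becomes C4

C4 Bb4 B4 C4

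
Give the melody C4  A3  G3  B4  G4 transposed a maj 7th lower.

C4 down a major seventh is Db3.
A3: a seventh down reaches B, and 11 semitones makes it Bb2.
G3 down a major seventh is Ab2.
B4 down a major seventh is C4.
A major seventh down from G4 gives Ab3.

Db3 Bb2 Ab2 C4 Ab3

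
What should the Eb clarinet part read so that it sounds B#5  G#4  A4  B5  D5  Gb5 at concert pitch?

G##5 E#4 F#4 G#5 B4 Eb5

The Eb clarinet sounds a minor third above written, so the written part must be a minor third below concert — transpose each note down.
B#5 -> G##5
G#4 -> E#4
A4 -> F#4
B5 -> G#5
D5 -> B4
Gb5 -> Eb5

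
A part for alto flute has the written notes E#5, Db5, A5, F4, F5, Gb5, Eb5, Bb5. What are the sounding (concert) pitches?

B#4 Ab4 E5 C4 C5 Db5 Bb4 F5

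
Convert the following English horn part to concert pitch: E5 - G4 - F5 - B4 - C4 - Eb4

A4 C4 Bb4 E4 F3 Ab3

The English horn sounds a perfect fifth below written, so transpose each written note down a perfect fifth.
E5 becomes A4
G4 becomes C4
F5 becomes Bb4
B4 becomes E4
C4 becomes F3
Eb4 becomes Ab3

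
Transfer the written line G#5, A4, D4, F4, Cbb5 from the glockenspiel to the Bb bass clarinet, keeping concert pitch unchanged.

A#8 B7 E7 G7 Dbb8

First find concert pitch: the glockenspiel sounds a perfect fifteenth above written, so G#5 A4 D4 F4 Cbb5 sounds G#7 A6 D6 F6 Cbb7.
Then write for Bb bass clarinet: it sounds a major ninth below written, so the part must be a major ninth above concert.
G#7 → A#8
A6 → B7
D6 → E7
F6 → G7
Cbb7 → Dbb8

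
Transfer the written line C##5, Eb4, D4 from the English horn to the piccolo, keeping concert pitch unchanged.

F##3 Ab2 G2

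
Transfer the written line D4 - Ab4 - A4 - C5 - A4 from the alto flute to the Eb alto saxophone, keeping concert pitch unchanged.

First find concert pitch: the alto flute sounds a perfect fourth below written, so D4 Ab4 A4 C5 A4 sounds A3 Eb4 E4 G4 E4.
Then write for Eb alto saxophone: it sounds a major sixth below written, so the part must be a major sixth above concert.
A3 → F#4
Eb4 → C5
E4 → C#5
G4 → E5
E4 → C#5

F#4 C5 C#5 E5 C#5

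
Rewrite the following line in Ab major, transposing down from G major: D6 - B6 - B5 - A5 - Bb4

From G down to Ab is a major seventh; apply that to each pitch.
D6 gives Eb5
B6 gives C6
B5 gives C5
A5 gives Bb4
Bb4 gives Cb4

Eb5 C6 C5 Bb4 Cb4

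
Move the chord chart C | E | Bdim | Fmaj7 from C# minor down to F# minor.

F A Edim Bbmaj7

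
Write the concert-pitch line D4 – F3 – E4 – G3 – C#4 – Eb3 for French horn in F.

A4 C4 B4 D4 G#4 Bb3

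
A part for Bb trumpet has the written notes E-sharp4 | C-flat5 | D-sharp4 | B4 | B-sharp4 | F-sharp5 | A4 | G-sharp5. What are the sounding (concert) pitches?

The Bb trumpet sounds a major second below written, so transpose each written note down a major second.
E#4 to D#4
Cb5 to Bbb4
D#4 to C#4
B4 to A4
B#4 to A#4
F#5 to E5
A4 to G4
G#5 to F#5

D#4 Bbb4 C#4 A4 A#4 E5 G4 F#5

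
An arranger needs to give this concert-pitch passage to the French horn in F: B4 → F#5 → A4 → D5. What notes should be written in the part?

F#5 C#6 E5 A5

The French horn in F sounds a perfect fifth below written, so the written part must be a perfect fifth above concert — transpose each note up.
B4 to F#5
F#5 to C#6
A4 to E5
D5 to A5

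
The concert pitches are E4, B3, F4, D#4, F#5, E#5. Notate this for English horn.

B4 F#4 C5 A#4 C#6 B#5

Written C4 sounds as F3 on the English horn, so concert pitches are written a perfect fifth up.
E4 becomes B4
B3 becomes F#4
F4 becomes C5
D#4 becomes A#4
F#5 becomes C#6
E#5 becomes B#5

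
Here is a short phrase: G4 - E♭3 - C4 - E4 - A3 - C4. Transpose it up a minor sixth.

Eb5 Cb4 Ab4 C5 F4 Ab4

A minor sixth up from G4 gives Eb5.
Eb3 up a minor sixth is Cb4.
C4: a sixth up reaches A, and 8 semitones makes it Ab4.
E4 up a minor sixth is C5.
A3: a sixth up reaches F, and 8 semitones makes it F4.
A minor sixth up from C4 gives Ab4.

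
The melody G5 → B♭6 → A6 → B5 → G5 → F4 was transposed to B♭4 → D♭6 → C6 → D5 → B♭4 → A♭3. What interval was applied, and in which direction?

Take the first pair: G5 → Bb4. G to B spans 6 letter names, so the interval is some kind of sixth.
Bb4 to G5 is 9 semitones, which makes it a major sixth; the second version is lower, so the direction is down.
Checking another pair — F4 → Ab3 — gives the same interval.

down a major sixth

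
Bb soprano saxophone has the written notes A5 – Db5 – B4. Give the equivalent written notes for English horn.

D6 Gb5 E5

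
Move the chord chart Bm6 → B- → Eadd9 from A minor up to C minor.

A minor up to C minor is a minor third; each chord root moves by that interval while the quality stays the same.
Bm6: root B up a minor third → D, giving Dm6.
B-: root B up a minor third → D, giving D-.
Eadd9: root E up a minor third → G, giving Gadd9.

Dm6 D- Gadd9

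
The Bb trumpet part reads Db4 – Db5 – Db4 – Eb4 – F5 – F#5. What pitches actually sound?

Written C4 on the Bb trumpet sounds as Bb3, a major second lower; apply that shift to every note.
Db4 gives Cb4
Db5 gives Cb5
Db4 gives Cb4
Eb4 gives Db4
F5 gives Eb5
F#5 gives E5

Cb4 Cb5 Cb4 Db4 Eb5 E5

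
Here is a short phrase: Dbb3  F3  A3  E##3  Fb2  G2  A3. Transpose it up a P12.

Abb4 C5 E5 B##4 Cb4 D4 E5

Dbb3 → Abb4
F3 → C5
A3 → E5
E##3 → B##4
Fb2 → Cb4
G2 → D4
A3 → E5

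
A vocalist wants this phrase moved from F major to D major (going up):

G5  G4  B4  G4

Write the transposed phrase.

E6 E5 G#5 E5

From F up to D is a major sixth; apply that to each pitch.
G5 becomes E6
G4 becomes E5
B4 becomes G#5
G4 becomes E5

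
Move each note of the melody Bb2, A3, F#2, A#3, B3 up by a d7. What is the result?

Bb2 becomes Abb3
A3 becomes Gb4
F#2 becomes Eb3
A#3 becomes G4
B3 becomes Ab4

Abb3 Gb4 Eb3 G4 Ab4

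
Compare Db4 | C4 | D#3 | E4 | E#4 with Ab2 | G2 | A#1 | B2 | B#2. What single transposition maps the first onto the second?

Take the first pair: Db4 → Ab2. D to A spans 11 letter names, so the interval is some kind of eleventh.
Ab2 to Db4 is 17 semitones, which makes it a perfect eleventh; the second version is lower, so the direction is down.
Checking another pair — E#4 → B#2 — gives the same interval.

down a perfect eleventh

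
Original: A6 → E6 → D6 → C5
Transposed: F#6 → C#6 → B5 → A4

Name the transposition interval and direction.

From A6 to F#6 is 3 letter names — a third of some quality.
F#6 to A6 is 3 semitones, which makes it a minor third; the second version is lower, so the direction is down.
Checking another pair — C5 → A4 — gives the same interval.

down a minor third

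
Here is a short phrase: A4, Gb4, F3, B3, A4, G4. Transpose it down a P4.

E4 Db4 C3 F#3 E4 D4

A4 to E4
Gb4 to Db4
F3 to C3
B3 to F#3
A4 to E4
G4 to D4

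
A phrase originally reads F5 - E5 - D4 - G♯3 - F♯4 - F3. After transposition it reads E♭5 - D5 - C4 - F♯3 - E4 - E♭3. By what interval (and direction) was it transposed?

From F5 to Eb5 is 2 letter names — a second of some quality.
Eb5 to F5 is 2 semitones, which makes it a major second; the second version is lower, so the direction is down.
Checking another pair — F3 → Eb3 — gives the same interval.

down a major second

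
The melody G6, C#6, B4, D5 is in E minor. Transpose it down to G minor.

From E down to G is a major sixth; apply that to each pitch.
G6 gives Bb5
C#6 gives E5
B4 gives D4
D5 gives F4

Bb5 E5 D4 F4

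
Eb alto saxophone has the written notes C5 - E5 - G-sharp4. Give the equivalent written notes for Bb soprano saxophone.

First find concert pitch: the Eb alto saxophone sounds a major sixth below written, so C5 E5 G-sharp4 sounds Eb4 G4 B3.
Then write for Bb soprano saxophone: it sounds a major second below written, so the part must be a major second above concert.
Eb4 → F4
G4 → A4
B3 → C#4

F4 A4 C#4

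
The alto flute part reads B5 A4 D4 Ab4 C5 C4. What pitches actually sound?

F#5 E4 A3 Eb4 G4 G3

The alto flute sounds a perfect fourth below written, so transpose each written note down a perfect fourth.
B5 -> F#5
A4 -> E4
D4 -> A3
Ab4 -> Eb4
C5 -> G4
C4 -> G3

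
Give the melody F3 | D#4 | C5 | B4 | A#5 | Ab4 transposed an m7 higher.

Eb4 C#5 Bb5 A5 G#6 Gb5

F3 → Eb4
D#4 → C#5
C5 → Bb5
B4 → A5
A#5 → G#6
Ab4 → Gb5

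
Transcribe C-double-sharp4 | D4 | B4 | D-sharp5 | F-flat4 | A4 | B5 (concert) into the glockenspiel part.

C##2 D2 B2 D#3 Fb2 A2 B3

The glockenspiel sounds a perfect fifteenth above written, so the written part must be a perfect fifteenth below concert — transpose each note down.
C##4 → C##2
D4 → D2
B4 → B2
D#5 → D#3
Fb4 → Fb2
A4 → A2
B5 → B3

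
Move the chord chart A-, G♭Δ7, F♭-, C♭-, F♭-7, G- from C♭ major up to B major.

G##- F#Δ7 E- B- E-7 F##-

C♭ major up to B major is an augmented seventh; each chord root moves by that interval while the quality stays the same.
A-: root A up an augmented seventh → G##, giving G##-.
G♭Δ7: root G♭ up an augmented seventh → F#, giving F#Δ7.
F♭-: root F♭ up an augmented seventh → E, giving E-.
C♭-: root C♭ up an augmented seventh → B, giving B-.
F♭-7: root F♭ up an augmented seventh → E, giving E-7.
G-: root G up an augmented seventh → F##, giving F##-.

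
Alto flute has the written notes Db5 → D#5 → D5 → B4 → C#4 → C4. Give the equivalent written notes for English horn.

Eb5 E#5 E5 C#5 D#4 D4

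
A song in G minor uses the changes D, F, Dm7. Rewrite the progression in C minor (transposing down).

G minor down to C minor is a perfect fifth; each chord root moves by that interval while the quality stays the same.
D: root D down a perfect fifth → G, giving G.
F: root F down a perfect fifth → Bb, giving Bb.
Dm7: root D down a perfect fifth → G, giving Gm7.

G Bb Gm7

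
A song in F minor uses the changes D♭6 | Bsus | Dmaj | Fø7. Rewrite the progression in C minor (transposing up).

F minor up to C minor is a perfect fifth; each chord root moves by that interval while the quality stays the same.
D♭6: root D♭ up a perfect fifth → Ab, giving Ab6.
Bsus: root B up a perfect fifth → F#, giving F#sus.
Dmaj: root D up a perfect fifth → A, giving Amaj.
Fø7: root F up a perfect fifth → C, giving Cø7.

Ab6 F#sus Amaj Cø7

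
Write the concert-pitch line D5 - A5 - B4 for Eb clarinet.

The Eb clarinet sounds a minor third above written, so the written part must be a minor third below concert — transpose each note down.
D5 to B4
A5 to F#5
B4 to G#4

B4 F#5 G#4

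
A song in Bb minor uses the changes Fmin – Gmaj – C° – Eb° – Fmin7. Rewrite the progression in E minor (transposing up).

Bmin C#maj F#° A° Bmin7

Bb minor up to E minor is an augmented fourth; each chord root moves by that interval while the quality stays the same.
Fmin: root F up an augmented fourth → B, giving Bmin.
Gmaj: root G up an augmented fourth → C#, giving C#maj.
C°: root C up an augmented fourth → F#, giving F#°.
Eb°: root Eb up an augmented fourth → A, giving A°.
Fmin7: root F up an augmented fourth → B, giving Bmin7.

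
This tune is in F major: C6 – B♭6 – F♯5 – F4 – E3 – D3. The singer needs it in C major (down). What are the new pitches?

From F down to C is a perfect fourth; apply that to each pitch.
C6 -> G5
Bb6 -> F6
F#5 -> C#5
F4 -> C4
E3 -> B2
D3 -> A2

G5 F6 C#5 C4 B2 A2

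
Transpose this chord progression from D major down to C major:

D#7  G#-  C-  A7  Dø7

D major down to C major is a major second; each chord root moves by that interval while the quality stays the same.
D#7: root D# down a major second → C#, giving C#7.
G#-: root G# down a major second → F#, giving F#-.
C-: root C down a major second → Bb, giving Bb-.
A7: root A down a major second → G, giving G7.
Dø7: root D down a major second → C, giving Cø7.

C#7 F#- Bb- G7 Cø7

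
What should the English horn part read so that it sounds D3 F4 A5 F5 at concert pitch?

Written C4 sounds as F3 on the English horn, so concert pitches are written a perfect fifth up.
D3 gives A3
F4 gives C5
A5 gives E6
F5 gives C6

A3 C5 E6 C6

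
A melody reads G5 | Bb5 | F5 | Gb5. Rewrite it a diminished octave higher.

Gb6 Bbb6 Fb6 Gbb6

G5 → Gb6
Bb5 → Bbb6
F5 → Fb6
Gb5 → Gbb6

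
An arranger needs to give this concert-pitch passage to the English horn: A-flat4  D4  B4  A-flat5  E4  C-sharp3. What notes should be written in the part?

Written C4 sounds as F3 on the English horn, so concert pitches are written a perfect fifth up.
Ab4 to Eb5
D4 to A4
B4 to F#5
Ab5 to Eb6
E4 to B4
C#3 to G#3

Eb5 A4 F#5 Eb6 B4 G#3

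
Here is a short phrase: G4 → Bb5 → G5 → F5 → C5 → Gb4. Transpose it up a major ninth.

G4 to A5
Bb5 to C7
G5 to A6
F5 to G6
C5 to D6
Gb4 to Ab5

A5 C7 A6 G6 D6 Ab5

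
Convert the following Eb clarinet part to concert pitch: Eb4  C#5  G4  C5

Written C4 on the Eb clarinet sounds as Eb4, a minor third higher; apply that shift to every note.
Eb4 -> Gb4
C#5 -> E5
G4 -> Bb4
C5 -> Eb5

Gb4 E5 Bb4 Eb5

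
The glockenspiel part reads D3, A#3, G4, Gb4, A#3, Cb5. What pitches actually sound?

D5 A#5 G6 Gb6 A#5 Cb7

The glockenspiel sounds a perfect fifteenth above written, so transpose each written note up a perfect fifteenth.
D3 -> D5
A#3 -> A#5
G4 -> G6
Gb4 -> Gb6
A#3 -> A#5
Cb5 -> Cb7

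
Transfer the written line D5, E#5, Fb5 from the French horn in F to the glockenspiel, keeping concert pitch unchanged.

First find concert pitch: the French horn in F sounds a perfect fifth below written, so D5 E#5 Fb5 sounds G4 A#4 Bbb4.
Then write for glockenspiel: it sounds a perfect fifteenth above written, so the part must be a perfect fifteenth below concert.
G4 → G2
A#4 → A#2
Bbb4 → Bbb2

G2 A#2 Bbb2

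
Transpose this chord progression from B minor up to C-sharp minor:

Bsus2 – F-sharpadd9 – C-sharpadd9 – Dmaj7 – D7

C#sus2 G#add9 D#add9 Emaj7 E7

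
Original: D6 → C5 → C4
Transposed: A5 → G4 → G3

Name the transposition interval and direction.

down a perfect fourth

Take the first pair: D6 → A5. D to A spans 4 letter names, so the interval is some kind of fourth.
A5 to D6 is 5 semitones, which makes it a perfect fourth; the second version is lower, so the direction is down.
Checking another pair — C4 → G3 — gives the same interval.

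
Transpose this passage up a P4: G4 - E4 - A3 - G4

G4 up a perfect fourth is C5.
E4: a fourth up reaches A, and 5 semitones makes it A4.
A3: a fourth up reaches D, and 5 semitones makes it D4.
G4: a fourth up reaches C, and 5 semitones makes it C5.

C5 A4 D4 C5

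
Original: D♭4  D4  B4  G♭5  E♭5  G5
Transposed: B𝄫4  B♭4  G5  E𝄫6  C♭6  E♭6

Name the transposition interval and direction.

up a minor sixth

Take the first pair: Db4 → Bbb4. D to B spans 6 letter names, so the interval is some kind of sixth.
Db4 to Bbb4 is 8 semitones, which makes it a minor sixth; the second version is higher, so the direction is up.
Checking another pair — G5 → Eb6 — gives the same interval.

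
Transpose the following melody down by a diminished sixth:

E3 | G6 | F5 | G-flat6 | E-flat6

E3 becomes G##2
G6 becomes B#5
F5 becomes A#4
Gb6 becomes B5
Eb6 becomes G#5

G##2 B#5 A#4 B5 G#5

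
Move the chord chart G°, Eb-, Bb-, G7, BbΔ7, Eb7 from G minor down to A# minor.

G minor down to A# minor is a diminished seventh; each chord root moves by that interval while the quality stays the same.
G°: root G down a diminished seventh → A#, giving A#°.
Eb-: root Eb down a diminished seventh → F#, giving F#-.
Bb-: root Bb down a diminished seventh → C#, giving C#-.
G7: root G down a diminished seventh → A#, giving A#7.
BbΔ7: root Bb down a diminished seventh → C#, giving C#Δ7.
Eb7: root Eb down a diminished seventh → F#, giving F#7.

A#° F#- C#- A#7 C#Δ7 F#7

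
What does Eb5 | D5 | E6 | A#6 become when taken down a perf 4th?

Bb4 A4 B5 E#6

Eb5 to Bb4
D5 to A4
E6 to B5
A#6 to E#6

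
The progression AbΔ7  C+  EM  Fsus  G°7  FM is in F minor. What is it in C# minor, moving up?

F minor up to C# minor is an augmented fifth; each chord root moves by that interval while the quality stays the same.
AbΔ7: root Ab up an augmented fifth → E, giving EΔ7.
C+: root C up an augmented fifth → G#, giving G#+.
EM: root E up an augmented fifth → B#, giving B#M.
Fsus: root F up an augmented fifth → C#, giving C#sus.
G°7: root G up an augmented fifth → D#, giving D#°7.
FM: root F up an augmented fifth → C#, giving C#M.

EΔ7 G#+ B#M C#sus D#°7 C#M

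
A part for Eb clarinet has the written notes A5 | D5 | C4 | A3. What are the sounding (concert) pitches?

C6 F5 Eb4 C4

The Eb clarinet sounds a minor third above written, so transpose each written note up a minor third.
A5 becomes C6
D5 becomes F5
C4 becomes Eb4
A3 becomes C4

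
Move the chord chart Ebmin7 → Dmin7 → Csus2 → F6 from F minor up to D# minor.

F minor up to D# minor is an augmented sixth; each chord root moves by that interval while the quality stays the same.
Ebmin7: root Eb up an augmented sixth → C#, giving C#min7.
Dmin7: root D up an augmented sixth → B#, giving B#min7.
Csus2: root C up an augmented sixth → A#, giving A#sus2.
F6: root F up an augmented sixth → D#, giving D#6.

C#min7 B#min7 A#sus2 D#6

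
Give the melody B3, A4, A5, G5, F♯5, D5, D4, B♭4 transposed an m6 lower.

D#3 C#4 C#5 B4 A#4 F#4 F#3 D4

B3 to D#3
A4 to C#4
A5 to C#5
G5 to B4
F#5 to A#4
D5 to F#4
D4 to F#3
Bb4 to D4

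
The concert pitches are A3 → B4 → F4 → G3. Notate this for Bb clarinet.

The Bb clarinet sounds a major second below written, so the written part must be a major second above concert — transpose each note up.
A3 gives B3
B4 gives C#5
F4 gives G4
G3 gives A3

B3 C#5 G4 A3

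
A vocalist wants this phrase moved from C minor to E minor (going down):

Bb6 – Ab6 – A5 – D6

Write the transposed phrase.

From C down to E is a minor sixth; apply that to each pitch.
Bb6 gives D6
Ab6 gives C6
A5 gives C#5
D6 gives F#5

D6 C6 C#5 F#5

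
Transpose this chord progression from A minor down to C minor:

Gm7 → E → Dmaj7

Bbm7 G Fmaj7

A minor down to C minor is a major sixth; each chord root moves by that interval while the quality stays the same.
Gm7: root G down a major sixth → Bb, giving Bbm7.
E: root E down a major sixth → G, giving G.
Dmaj7: root D down a major sixth → F, giving Fmaj7.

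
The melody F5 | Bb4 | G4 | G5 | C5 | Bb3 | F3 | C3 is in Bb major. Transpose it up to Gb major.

Bb major to Gb major up is a minor sixth, so every note moves up by that interval.
F5 → Db6
Bb4 → Gb5
G4 → Eb5
G5 → Eb6
C5 → Ab5
Bb3 → Gb4
F3 → Db4
C3 → Ab3

Db6 Gb5 Eb5 Eb6 Ab5 Gb4 Db4 Ab3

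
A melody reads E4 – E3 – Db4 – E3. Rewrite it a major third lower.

C4 C3 Bbb3 C3

E4 -> C4
E3 -> C3
Db4 -> Bbb3
E3 -> C3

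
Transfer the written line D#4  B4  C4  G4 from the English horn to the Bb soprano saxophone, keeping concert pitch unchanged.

First find concert pitch: the English horn sounds a perfect fifth below written, so D#4 B4 C4 G4 sounds G#3 E4 F3 C4.
Then write for Bb soprano saxophone: it sounds a major second below written, so the part must be a major second above concert.
G#3 → A#3
E4 → F#4
F3 → G3
C4 → D4

A#3 F#4 G3 D4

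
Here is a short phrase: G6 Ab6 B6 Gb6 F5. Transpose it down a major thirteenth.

G6 to Bb4
Ab6 to Cb5
B6 to D5
Gb6 to Bbb4
F5 to Ab3

Bb4 Cb5 D5 Bbb4 Ab3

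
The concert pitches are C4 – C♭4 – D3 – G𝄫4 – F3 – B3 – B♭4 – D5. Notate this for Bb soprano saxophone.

D4 Db4 E3 Abb4 G3 C#4 C5 E5

The Bb soprano saxophone sounds a major second below written, so the written part must be a major second above concert — transpose each note up.
C4 gives D4
Cb4 gives Db4
D3 gives E3
Gbb4 gives Abb4
F3 gives G3
B3 gives C#4
Bb4 gives C5
D5 gives E5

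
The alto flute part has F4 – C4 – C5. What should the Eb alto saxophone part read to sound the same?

First find concert pitch: the alto flute sounds a perfect fourth below written, so F4 C4 C5 sounds C4 G3 G4.
Then write for Eb alto saxophone: it sounds a major sixth below written, so the part must be a major sixth above concert.
C4 → A4
G3 → E4
G4 → E5

A4 E4 E5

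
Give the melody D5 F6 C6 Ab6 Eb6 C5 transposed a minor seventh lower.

E4 G5 D5 Bb5 F5 D4

D5 gives E4
F6 gives G5
C6 gives D5
Ab6 gives Bb5
Eb6 gives F5
C5 gives D4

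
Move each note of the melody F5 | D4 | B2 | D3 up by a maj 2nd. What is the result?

F5 gives G5
D4 gives E4
B2 gives C#3
D3 gives E3

G5 E4 C#3 E3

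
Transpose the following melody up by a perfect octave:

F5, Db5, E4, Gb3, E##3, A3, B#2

F5 up a perfect octave is F6.
Db5: an octave up reaches D, and 12 semitones makes it Db6.
A perfect octave up from E4 gives E5.
Gb3 up a perfect octave is Gb4.
A perfect octave up from E##3 gives E##4.
A3: an octave up reaches A, and 12 semitones makes it A4.
B#2: an octave up reaches B, and 12 semitones makes it B#3.

F6 Db6 E5 Gb4 E##4 A4 B#3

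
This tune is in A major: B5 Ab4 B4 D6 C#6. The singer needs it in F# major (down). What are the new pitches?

A major to F# major down is a minor third, so every note moves down by that interval.
B5 to G#5
Ab4 to F4
B4 to G#4
D6 to B5
C#6 to A#5

G#5 F4 G#4 B5 A#5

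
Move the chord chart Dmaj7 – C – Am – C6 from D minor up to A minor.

D minor up to A minor is a perfect fifth; each chord root moves by that interval while the quality stays the same.
Dmaj7: root D up a perfect fifth → A, giving Amaj7.
C: root C up a perfect fifth → G, giving G.
Am: root A up a perfect fifth → E, giving Em.
C6: root C up a perfect fifth → G, giving G6.

Amaj7 G Em G6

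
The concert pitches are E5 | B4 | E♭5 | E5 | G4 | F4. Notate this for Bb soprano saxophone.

Written C4 sounds as Bb3 on the Bb soprano saxophone, so concert pitches are written a major second up.
E5 becomes F#5
B4 becomes C#5
Eb5 becomes F5
E5 becomes F#5
G4 becomes A4
F4 becomes G4

F#5 C#5 F5 F#5 A4 G4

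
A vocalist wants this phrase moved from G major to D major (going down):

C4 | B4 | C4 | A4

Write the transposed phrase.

G major to D major down is a perfect fourth, so every note moves down by that interval.
C4 gives G3
B4 gives F#4
C4 gives G3
A4 gives E4

G3 F#4 G3 E4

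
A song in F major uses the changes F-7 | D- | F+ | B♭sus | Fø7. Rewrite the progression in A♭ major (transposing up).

Ab-7 F- Ab+ Dbsus Abø7

F major up to A♭ major is a minor third; each chord root moves by that interval while the quality stays the same.
F-7: root F up a minor third → Ab, giving Ab-7.
D-: root D up a minor third → F, giving F-.
F+: root F up a minor third → Ab, giving Ab+.
B♭sus: root B♭ up a minor third → Db, giving Dbsus.
Fø7: root F up a minor third → Ab, giving Abø7.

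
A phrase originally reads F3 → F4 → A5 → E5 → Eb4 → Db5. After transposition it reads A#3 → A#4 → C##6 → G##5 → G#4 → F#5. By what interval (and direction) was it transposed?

up an augmented third

From F3 to A#3 is 3 letter names — a third of some quality.
F3 to A#3 is 5 semitones, which makes it an augmented third; the second version is higher, so the direction is up.
Checking another pair — Db5 → F#5 — gives the same interval.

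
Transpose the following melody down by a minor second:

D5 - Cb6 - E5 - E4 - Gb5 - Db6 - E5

C#5 Bb5 D#5 D#4 F5 C6 D#5

D5 gives C#5
Cb6 gives Bb5
E5 gives D#5
E4 gives D#4
Gb5 gives F5
Db6 gives C6
E5 gives D#5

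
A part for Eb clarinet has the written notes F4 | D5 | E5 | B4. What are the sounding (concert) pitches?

Ab4 F5 G5 D5

Written C4 on the Eb clarinet sounds as Eb4, a minor third higher; apply that shift to every note.
F4 to Ab4
D5 to F5
E5 to G5
B4 to D5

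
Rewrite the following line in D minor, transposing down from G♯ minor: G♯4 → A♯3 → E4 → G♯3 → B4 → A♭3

D4 E3 Bb3 D3 F4 Ebb3

From G♯ down to D is an augmented fourth; apply that to each pitch.
G#4 gives D4
A#3 gives E3
E4 gives Bb3
G#3 gives D3
B4 gives F4
Ab3 gives Ebb3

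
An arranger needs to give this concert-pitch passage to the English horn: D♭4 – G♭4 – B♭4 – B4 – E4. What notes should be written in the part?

Written C4 sounds as F3 on the English horn, so concert pitches are written a perfect fifth up.
Db4 gives Ab4
Gb4 gives Db5
Bb4 gives F5
B4 gives F#5
E4 gives B4

Ab4 Db5 F5 F#5 B4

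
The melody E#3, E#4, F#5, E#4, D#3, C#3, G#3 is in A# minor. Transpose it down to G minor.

D3 D4 Eb5 D4 C3 Bb2 F3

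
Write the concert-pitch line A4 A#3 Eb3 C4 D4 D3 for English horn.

The English horn sounds a perfect fifth below written, so the written part must be a perfect fifth above concert — transpose each note up.
A4 gives E5
A#3 gives E#4
Eb3 gives Bb3
C4 gives G4
D4 gives A4
D3 gives A3

E5 E#4 Bb3 G4 A4 A3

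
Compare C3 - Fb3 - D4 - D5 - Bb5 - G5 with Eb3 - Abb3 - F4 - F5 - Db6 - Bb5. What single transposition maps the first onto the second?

Take the first pair: C3 → Eb3. C to E spans 3 letter names, so the interval is some kind of third.
C3 to Eb3 is 3 semitones, which makes it a minor third; the second version is higher, so the direction is up.
Checking another pair — G5 → Bb5 — gives the same interval.

up a minor third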